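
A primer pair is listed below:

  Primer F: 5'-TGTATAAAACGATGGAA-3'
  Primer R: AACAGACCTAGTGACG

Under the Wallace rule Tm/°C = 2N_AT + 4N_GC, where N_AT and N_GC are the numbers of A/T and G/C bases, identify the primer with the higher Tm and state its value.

Primer R, 48°C

Primer F: A+T=12, G+C=5 → Tm = 2(12)+4(5) = 44°C
Primer R: A+T=8, G+C=8 → Tm = 2(8)+4(8) = 48°C
44°C vs 48°C → primer R is higher.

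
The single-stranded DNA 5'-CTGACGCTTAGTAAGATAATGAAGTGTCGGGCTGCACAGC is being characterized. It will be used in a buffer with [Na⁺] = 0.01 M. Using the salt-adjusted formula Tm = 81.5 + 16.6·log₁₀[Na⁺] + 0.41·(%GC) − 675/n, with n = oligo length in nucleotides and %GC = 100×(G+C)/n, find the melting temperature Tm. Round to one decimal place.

Length n = 40. Counting bases: C=8, T=9, A=11, G=12
G+C = 20, so %GC = 20/40 × 100 = 50%
Salt term: 16.6 × (-2) = -33.2
GC term: 0.41 × 50 = 20.5; length term: −675/40 = −16.875
Tm = 81.5 + (-33.2) + 20.5 − 16.875 = 51.925 → 51.9°C

51.9°C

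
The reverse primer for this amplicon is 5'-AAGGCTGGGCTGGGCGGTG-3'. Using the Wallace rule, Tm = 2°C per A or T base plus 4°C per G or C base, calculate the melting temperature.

66°C

T=3, A=2, G=11, C=3
AT pairs contribute 5, GC pairs contribute 14.
Tm = 4·14 + 2·5 = 56 + 10 = 66°C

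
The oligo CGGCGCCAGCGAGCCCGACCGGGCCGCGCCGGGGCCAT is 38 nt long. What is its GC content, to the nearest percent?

87%

Base counts: T=1, C=17, A=4, G=16
G+C = 16 + 17 = 33 out of 38 bases
%GC = 33/38 × 100 = 86.84% ≈ 87%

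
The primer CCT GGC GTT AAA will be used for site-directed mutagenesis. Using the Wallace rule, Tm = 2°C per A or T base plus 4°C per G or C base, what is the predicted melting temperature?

36°C

Counting bases: A=3, G=3, T=3, C=3
AT pairs contribute 6, GC pairs contribute 6.
Tm = 2(6) + 4(6) = 12 + 24 = 36°C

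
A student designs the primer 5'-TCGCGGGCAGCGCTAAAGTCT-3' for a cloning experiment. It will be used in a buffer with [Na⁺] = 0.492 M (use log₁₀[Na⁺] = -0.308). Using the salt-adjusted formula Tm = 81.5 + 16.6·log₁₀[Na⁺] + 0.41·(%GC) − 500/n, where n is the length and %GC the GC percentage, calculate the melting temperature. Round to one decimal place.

Length n = 21. Counting bases: C=6, G=7, T=4, A=4
G+C = 13, so %GC = 13/21 × 100 = 61.905%
Salt term: 16.6 × (-0.308) = -5.113
GC term: 0.41 × 61.905 = 25.381; length term: −500/21 = −23.81
Tm = 81.5 + (-5.113) + 25.381 − 23.81 = 77.958 → 78.0°C

78.0°C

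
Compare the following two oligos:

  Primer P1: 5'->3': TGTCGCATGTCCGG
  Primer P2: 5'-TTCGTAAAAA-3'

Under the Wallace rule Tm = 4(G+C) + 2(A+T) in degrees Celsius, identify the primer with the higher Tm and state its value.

Primer P1, 46°C

Primer P1: A+T=5, G+C=9 → Tm = 2(5)+4(9) = 46°C
Primer P2: A+T=8, G+C=2 → Tm = 2(8)+4(2) = 24°C
46°C vs 24°C → primer P1 is higher.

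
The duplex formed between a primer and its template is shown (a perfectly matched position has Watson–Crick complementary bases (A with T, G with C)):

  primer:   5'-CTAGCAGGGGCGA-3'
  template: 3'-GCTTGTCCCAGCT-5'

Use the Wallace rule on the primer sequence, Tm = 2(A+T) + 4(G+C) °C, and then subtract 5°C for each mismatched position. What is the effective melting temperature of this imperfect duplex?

29°C

Primer base counts: A=3, T=1, G=6, C=3 → A+T=4, G+C=9
Perfect-match Tm = 2(4) + 4(9) = 8 + 36 = 44°C
Mismatches (positions where the bases are not complementary): 3 (at positions 2, 4, 10)
Effective Tm = 44 − 3×5 = 44 − 15 = 29°C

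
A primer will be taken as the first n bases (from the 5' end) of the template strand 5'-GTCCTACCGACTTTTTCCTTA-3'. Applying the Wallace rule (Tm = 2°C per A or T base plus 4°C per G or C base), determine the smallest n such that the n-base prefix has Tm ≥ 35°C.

First 10 bases: GTCCTACCGA → Tm = 32°C (< 35°C)
First 11 bases: GTCCTACCGAC → Tm = 36°C (≥ 35°C)
Since every base adds ≥2°C, Tm only increases with n, so the threshold is first crossed at n = 11.

n = 11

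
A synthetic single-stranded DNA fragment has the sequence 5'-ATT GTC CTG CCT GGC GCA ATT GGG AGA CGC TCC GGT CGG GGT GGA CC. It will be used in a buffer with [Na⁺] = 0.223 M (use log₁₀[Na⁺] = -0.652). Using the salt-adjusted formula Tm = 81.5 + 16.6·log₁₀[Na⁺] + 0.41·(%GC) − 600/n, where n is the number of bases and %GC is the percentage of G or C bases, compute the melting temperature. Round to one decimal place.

85.0°C

Length n = 47. A=6, G=18, C=13, T=10
G+C = 31, so %GC = 31/47 × 100 = 65.957%
Salt term: 16.6 × (-0.652) = -10.823
GC term: 0.41 × 65.957 = 27.042; length term: −600/47 = −12.766
Tm = 81.5 + (-10.823) + 27.042 − 12.766 = 84.953 → 85.0°C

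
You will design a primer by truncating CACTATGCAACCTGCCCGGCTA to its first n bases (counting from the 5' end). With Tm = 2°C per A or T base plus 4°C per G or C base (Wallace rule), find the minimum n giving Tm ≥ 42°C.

First 13 bases: CACTATGCAACCT → Tm = 38°C (< 42°C)
First 14 bases: CACTATGCAACCTG → Tm = 42°C (≥ 42°C)
Since every base adds ≥2°C, Tm only increases with n, so the threshold is first crossed at n = 14.

n = 14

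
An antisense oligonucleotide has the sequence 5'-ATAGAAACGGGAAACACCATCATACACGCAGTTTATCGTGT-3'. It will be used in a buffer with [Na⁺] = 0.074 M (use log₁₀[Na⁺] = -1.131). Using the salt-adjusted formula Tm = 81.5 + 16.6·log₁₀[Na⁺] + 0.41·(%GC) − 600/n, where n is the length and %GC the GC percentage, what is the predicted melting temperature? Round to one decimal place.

65.1°C

Length n = 41. Base counts: C=9, G=8, A=15, T=9
G+C = 17, so %GC = 17/41 × 100 = 41.463%
Salt term: 16.6 × (-1.131) = -18.775
GC term: 0.41 × 41.463 = 17; length term: −600/41 = −14.634
Tm = 81.5 + (-18.775) + 17 − 14.634 = 65.091 → 65.1°C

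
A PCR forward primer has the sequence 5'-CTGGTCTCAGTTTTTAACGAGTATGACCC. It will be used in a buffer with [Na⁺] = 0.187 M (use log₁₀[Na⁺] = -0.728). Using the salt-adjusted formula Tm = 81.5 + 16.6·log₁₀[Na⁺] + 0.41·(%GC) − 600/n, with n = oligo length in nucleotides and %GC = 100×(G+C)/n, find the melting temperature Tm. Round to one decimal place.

67.1°C

Length n = 29. Base counts: T=10, C=7, A=6, G=6
G+C = 13, so %GC = 13/29 × 100 = 44.828%
Salt term: 16.6 × (-0.728) = -12.085
GC term: 0.41 × 44.828 = 18.379; length term: −600/29 = −20.69
Tm = 81.5 + (-12.085) + 18.379 − 20.69 = 67.104 → 67.1°C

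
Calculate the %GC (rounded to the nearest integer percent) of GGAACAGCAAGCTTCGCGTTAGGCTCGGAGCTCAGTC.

Counting bases: T=7, C=10, A=8, G=12
G+C = 12 + 10 = 22 out of 37 bases
%GC = 22/37 × 100 = 59.46% ≈ 59%

59%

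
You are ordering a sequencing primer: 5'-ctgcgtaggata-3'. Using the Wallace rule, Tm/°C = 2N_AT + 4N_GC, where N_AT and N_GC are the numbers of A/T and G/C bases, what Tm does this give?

36°C

Counting bases: T=3, A=3, G=4, C=2
AT pairs contribute 6, GC pairs contribute 6.
Tm = 4·6 + 2·6 = 24 + 12 = 36°C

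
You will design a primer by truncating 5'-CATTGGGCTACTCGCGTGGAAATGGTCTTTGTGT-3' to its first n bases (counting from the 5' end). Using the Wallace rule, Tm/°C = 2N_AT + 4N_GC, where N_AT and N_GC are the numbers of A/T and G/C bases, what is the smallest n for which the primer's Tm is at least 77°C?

n = 25

First 24 bases: CATTGGGCTACTCGCGTGGAAATG → Tm = 74°C (< 77°C)
First 25 bases: CATTGGGCTACTCGCGTGGAAATGG → Tm = 78°C (≥ 77°C)
Each additional base adds 2°C (A/T) or 4°C (G/C), so Tm is non-decreasing in n; n = 25 is the first length to reach 77°C.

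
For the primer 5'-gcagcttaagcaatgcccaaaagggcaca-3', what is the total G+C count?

15

Scanning the sequence gives C=8, G=7, A=11, T=3.
G+C = 7 + 8 = 15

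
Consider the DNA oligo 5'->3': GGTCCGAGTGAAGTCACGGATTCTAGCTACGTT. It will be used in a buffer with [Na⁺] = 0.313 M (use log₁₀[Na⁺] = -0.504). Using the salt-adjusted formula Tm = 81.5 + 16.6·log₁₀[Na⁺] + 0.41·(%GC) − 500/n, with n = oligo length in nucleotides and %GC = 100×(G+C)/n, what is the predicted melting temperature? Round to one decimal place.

79.1°C

Length n = 33. T=9, G=10, C=7, A=7
G+C = 17, so %GC = 17/33 × 100 = 51.515%
Salt term: 16.6 × (-0.504) = -8.366
GC term: 0.41 × 51.515 = 21.121; length term: −500/33 = −15.152
Tm = 81.5 + (-8.366) + 21.121 − 15.152 = 79.103 → 79.1°C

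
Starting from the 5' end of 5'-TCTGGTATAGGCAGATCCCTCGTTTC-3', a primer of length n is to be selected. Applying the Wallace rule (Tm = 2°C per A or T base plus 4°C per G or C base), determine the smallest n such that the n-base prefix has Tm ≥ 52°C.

n = 18

First 17 bases: TCTGGTATAGGCAGATC → Tm = 50°C (< 52°C)
First 18 bases: TCTGGTATAGGCAGATCC → Tm = 54°C (≥ 52°C)
Each additional base adds 2°C (A/T) or 4°C (G/C), so Tm is non-decreasing in n; n = 18 is the first length to reach 52°C.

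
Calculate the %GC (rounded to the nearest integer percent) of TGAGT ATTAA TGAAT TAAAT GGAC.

25%

A=10, C=1, G=5, T=8
G+C = 5 + 1 = 6 out of 24 bases
%GC = 6/24 × 100 = 25% ≈ 25%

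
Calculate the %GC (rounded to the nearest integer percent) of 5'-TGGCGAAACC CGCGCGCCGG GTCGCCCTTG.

Base counts: C=12, T=4, G=11, A=3
G+C = 11 + 12 = 23 out of 30 bases
%GC = 23/30 × 100 = 76.67% ≈ 77%

77%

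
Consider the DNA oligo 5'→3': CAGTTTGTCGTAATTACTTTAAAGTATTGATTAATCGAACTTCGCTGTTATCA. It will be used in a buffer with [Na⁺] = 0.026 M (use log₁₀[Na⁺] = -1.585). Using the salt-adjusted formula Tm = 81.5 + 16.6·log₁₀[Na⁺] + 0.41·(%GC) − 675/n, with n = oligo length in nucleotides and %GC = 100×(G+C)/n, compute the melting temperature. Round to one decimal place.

Length n = 53. Base counts: A=15, C=8, T=22, G=8
G+C = 16, so %GC = 16/53 × 100 = 30.189%
Salt term: 16.6 × (-1.585) = -26.311
GC term: 0.41 × 30.189 = 12.377; length term: −675/53 = −12.736
Tm = 81.5 + (-26.311) + 12.377 − 12.736 = 54.83 → 54.8°C

54.8°C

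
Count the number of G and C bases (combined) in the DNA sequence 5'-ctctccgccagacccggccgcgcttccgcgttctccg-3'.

Base counts: G=9, C=19, T=7, A=2
G+C = 9 + 19 = 28

28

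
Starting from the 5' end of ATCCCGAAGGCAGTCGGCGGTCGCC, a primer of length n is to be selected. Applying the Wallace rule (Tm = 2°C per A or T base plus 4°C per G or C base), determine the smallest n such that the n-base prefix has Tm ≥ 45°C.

n = 15

First 14 bases: ATCCCGAAGGCAGT → Tm = 44°C (< 45°C)
First 15 bases: ATCCCGAAGGCAGTC → Tm = 48°C (≥ 45°C)
Since every base adds ≥2°C, Tm only increases with n, so the threshold is first crossed at n = 15.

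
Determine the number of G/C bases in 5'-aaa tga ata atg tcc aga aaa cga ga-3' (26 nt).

Scanning the sequence gives G=5, T=4, A=14, C=3.
G+C = 5 + 3 = 8

8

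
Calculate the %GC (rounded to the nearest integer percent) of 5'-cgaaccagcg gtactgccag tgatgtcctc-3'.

T=6, C=10, A=6, G=8
G+C = 8 + 10 = 18 out of 30 bases
%GC = 18/30 × 100 = 60% ≈ 60%

60%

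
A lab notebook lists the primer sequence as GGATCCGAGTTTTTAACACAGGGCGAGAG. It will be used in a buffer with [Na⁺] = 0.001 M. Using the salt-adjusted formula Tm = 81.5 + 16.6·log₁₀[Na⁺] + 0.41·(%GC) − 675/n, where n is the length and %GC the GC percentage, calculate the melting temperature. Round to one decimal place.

29.6°C

Length n = 29. Counting bases: C=5, G=10, A=8, T=6
G+C = 15, so %GC = 15/29 × 100 = 51.724%
Salt term: 16.6 × (-3) = -49.8
GC term: 0.41 × 51.724 = 21.207; length term: −675/29 = −23.276
Tm = 81.5 + (-49.8) + 21.207 − 23.276 = 29.631 → 29.6°C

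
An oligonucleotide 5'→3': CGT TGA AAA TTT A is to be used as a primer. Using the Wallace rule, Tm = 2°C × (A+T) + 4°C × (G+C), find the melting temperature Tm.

Base counts: A=5, G=2, C=1, T=5
So N_AT = 10 and N_GC = 3.
Tm = 2×10 + 4×3 = 32°C

32°C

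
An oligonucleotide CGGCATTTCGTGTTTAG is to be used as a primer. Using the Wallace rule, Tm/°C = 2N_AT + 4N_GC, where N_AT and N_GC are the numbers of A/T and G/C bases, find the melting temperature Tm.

Scanning the sequence gives C=3, T=7, G=5, A=2.
AT pairs contribute 9, GC pairs contribute 8.
Tm = 4·8 + 2·9 = 32 + 18 = 50°C

50°C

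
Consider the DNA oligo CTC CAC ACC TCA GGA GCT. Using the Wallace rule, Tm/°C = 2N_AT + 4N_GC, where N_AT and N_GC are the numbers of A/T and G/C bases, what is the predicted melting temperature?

58°C

Base counts: G=3, T=3, A=4, C=8
So N_AT = 7 and N_GC = 11.
Tm = 2(7) + 4(11) = 14 + 44 = 58°C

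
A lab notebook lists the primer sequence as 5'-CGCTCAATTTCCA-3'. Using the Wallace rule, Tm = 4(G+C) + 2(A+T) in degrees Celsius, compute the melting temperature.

38°C

Scanning the sequence gives A=3, C=5, G=1, T=4.
So N_AT = 7 and N_GC = 6.
Tm = 4·6 + 2·7 = 24 + 14 = 38°C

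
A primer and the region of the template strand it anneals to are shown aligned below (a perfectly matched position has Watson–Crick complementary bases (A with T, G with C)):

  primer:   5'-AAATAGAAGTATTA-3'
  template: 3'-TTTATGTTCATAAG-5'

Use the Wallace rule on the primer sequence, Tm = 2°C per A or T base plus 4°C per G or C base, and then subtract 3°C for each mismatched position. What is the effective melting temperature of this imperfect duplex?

Primer base counts: A=8, T=4, G=2, C=0 → A+T=12, G+C=2
Perfect-match Tm = 2(12) + 4(2) = 24 + 8 = 32°C
Mismatches (positions where the bases are not complementary): 2 (at positions 6, 14)
Effective Tm = 32 − 2×3 = 32 − 6 = 26°C

26°C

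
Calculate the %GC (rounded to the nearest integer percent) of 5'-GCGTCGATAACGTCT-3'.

Counting bases: G=4, C=4, A=3, T=4
G+C = 4 + 4 = 8 out of 15 bases
%GC = 8/15 × 100 = 53.33% ≈ 53%

53%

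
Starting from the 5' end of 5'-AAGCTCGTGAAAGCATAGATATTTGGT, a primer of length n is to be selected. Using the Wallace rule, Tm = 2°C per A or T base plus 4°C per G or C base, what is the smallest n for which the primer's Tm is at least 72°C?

First 25 bases: AAGCTCGTGAAAGCATAGATATTTG → Tm = 68°C (< 72°C)
First 26 bases: AAGCTCGTGAAAGCATAGATATTTGG → Tm = 72°C (≥ 72°C)
Since every base adds ≥2°C, Tm only increases with n, so the threshold is first crossed at n = 26.

n = 26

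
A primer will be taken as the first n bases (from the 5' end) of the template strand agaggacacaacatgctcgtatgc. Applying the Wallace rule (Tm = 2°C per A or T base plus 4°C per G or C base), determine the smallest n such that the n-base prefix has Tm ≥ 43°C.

First 14 bases: AGAGGACACAACAT → Tm = 40°C (< 43°C)
First 15 bases: AGAGGACACAACATG → Tm = 44°C (≥ 43°C)
Each additional base adds 2°C (A/T) or 4°C (G/C), so Tm is non-decreasing in n; n = 15 is the first length to reach 43°C.

n = 15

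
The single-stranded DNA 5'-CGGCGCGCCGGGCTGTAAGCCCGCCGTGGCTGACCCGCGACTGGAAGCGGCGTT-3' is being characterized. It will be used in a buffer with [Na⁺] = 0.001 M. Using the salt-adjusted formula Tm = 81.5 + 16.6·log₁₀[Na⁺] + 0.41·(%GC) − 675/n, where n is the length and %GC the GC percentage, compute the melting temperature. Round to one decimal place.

Length n = 54. Base counts: G=22, C=19, T=7, A=6
G+C = 41, so %GC = 41/54 × 100 = 75.926%
Salt term: 16.6 × (-3) = -49.8
GC term: 0.41 × 75.926 = 31.13; length term: −675/54 = −12.5
Tm = 81.5 + (-49.8) + 31.13 − 12.5 = 50.33 → 50.3°C

50.3°C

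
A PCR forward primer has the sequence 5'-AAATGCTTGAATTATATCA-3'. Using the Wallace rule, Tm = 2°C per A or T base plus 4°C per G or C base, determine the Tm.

46°C

T=7, A=8, G=2, C=2
A+T = 15, G+C = 4
Tm = 4·4 + 2·15 = 16 + 30 = 46°C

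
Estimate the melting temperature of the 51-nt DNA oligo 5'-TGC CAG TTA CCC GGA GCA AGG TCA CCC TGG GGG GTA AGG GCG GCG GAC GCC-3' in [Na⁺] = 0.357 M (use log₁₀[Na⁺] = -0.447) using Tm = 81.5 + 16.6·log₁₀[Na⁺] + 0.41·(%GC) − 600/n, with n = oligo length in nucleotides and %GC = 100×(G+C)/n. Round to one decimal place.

Length n = 51. Scanning the sequence gives A=9, T=6, G=21, C=15.
G+C = 36, so %GC = 36/51 × 100 = 70.588%
Salt term: 16.6 × (-0.447) = -7.42
GC term: 0.41 × 70.588 = 28.941; length term: −600/51 = −11.765
Tm = 81.5 + (-7.42) + 28.941 − 11.765 = 91.256 → 91.3°C

91.3°C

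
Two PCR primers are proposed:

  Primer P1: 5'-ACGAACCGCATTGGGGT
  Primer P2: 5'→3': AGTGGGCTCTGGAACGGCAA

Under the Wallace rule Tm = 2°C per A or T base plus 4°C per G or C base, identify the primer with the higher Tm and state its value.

Primer P1: A+T=7, G+C=10 → Tm = 2(7)+4(10) = 54°C
Primer P2: A+T=8, G+C=12 → Tm = 2(8)+4(12) = 64°C
54°C vs 64°C → primer P2 is higher.

Primer P2, 64°C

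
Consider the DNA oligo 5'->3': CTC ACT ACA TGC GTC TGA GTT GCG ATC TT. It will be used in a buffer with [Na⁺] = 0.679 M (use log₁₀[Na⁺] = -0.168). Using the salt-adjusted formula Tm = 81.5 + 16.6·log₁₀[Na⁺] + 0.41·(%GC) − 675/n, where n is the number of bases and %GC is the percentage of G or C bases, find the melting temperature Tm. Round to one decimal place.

Length n = 29. Counting bases: T=10, G=6, C=8, A=5
G+C = 14, so %GC = 14/29 × 100 = 48.276%
Salt term: 16.6 × (-0.168) = -2.789
GC term: 0.41 × 48.276 = 19.793; length term: −675/29 = −23.276
Tm = 81.5 + (-2.789) + 19.793 − 23.276 = 75.228 → 75.2°C

75.2°C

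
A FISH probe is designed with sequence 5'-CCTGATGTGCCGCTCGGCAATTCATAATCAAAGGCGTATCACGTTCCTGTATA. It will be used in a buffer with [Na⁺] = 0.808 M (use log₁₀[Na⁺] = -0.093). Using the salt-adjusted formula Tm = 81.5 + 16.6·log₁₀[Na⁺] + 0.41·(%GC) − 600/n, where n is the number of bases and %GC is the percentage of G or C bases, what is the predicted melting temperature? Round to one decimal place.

88.0°C

Length n = 53. Scanning the sequence gives A=13, T=15, G=11, C=14.
G+C = 25, so %GC = 25/53 × 100 = 47.17%
Salt term: 16.6 × (-0.093) = -1.544
GC term: 0.41 × 47.17 = 19.34; length term: −600/53 = −11.321
Tm = 81.5 + (-1.544) + 19.34 − 11.321 = 87.975 → 88.0°C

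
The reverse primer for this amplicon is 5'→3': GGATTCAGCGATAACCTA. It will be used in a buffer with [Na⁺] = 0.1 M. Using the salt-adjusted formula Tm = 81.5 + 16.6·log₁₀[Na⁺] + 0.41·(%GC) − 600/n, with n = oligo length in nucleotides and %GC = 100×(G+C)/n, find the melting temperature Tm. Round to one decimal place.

Length n = 18. Counting bases: G=4, A=6, C=4, T=4
G+C = 8, so %GC = 8/18 × 100 = 44.444%
Salt term: 16.6 × (-1) = -16.6
GC term: 0.41 × 44.444 = 18.222; length term: −600/18 = −33.333
Tm = 81.5 + (-16.6) + 18.222 − 33.333 = 49.789 → 49.8°C

49.8°C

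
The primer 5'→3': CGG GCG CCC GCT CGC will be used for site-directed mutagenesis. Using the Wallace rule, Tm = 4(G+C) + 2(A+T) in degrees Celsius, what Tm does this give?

58°C

Scanning the sequence gives G=6, A=0, C=8, T=1.
A+T = 1, G+C = 14
Tm = 2(1) + 4(14) = 2 + 56 = 58°C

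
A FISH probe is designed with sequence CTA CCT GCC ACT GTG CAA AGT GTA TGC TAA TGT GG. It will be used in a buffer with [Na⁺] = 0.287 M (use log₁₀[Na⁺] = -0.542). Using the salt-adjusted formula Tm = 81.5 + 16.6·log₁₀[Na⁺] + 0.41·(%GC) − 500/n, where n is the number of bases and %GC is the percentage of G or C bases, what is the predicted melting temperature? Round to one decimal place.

78.1°C

Length n = 35. Base counts: C=8, G=9, A=8, T=10
G+C = 17, so %GC = 17/35 × 100 = 48.571%
Salt term: 16.6 × (-0.542) = -8.997
GC term: 0.41 × 48.571 = 19.914; length term: −500/35 = −14.286
Tm = 81.5 + (-8.997) + 19.914 − 14.286 = 78.131 → 78.1°C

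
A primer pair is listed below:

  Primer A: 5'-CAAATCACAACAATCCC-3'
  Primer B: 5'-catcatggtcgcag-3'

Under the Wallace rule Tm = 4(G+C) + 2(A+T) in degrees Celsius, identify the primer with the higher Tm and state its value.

Primer A: A+T=10, G+C=7 → Tm = 2(10)+4(7) = 48°C
Primer B: A+T=6, G+C=8 → Tm = 2(6)+4(8) = 44°C
48°C vs 44°C → primer A is higher.

Primer A, 48°C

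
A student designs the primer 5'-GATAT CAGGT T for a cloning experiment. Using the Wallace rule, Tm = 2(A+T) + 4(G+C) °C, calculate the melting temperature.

Scanning the sequence gives A=3, T=4, G=3, C=1.
A+T = 7, G+C = 4
Tm = 2×7 + 4×4 = 30°C

30°C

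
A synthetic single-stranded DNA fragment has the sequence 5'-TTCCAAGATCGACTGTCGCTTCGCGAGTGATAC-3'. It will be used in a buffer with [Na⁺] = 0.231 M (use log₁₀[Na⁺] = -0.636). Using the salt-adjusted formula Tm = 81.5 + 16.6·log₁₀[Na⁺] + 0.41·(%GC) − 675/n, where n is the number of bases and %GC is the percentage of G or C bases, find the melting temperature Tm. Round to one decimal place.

71.6°C

Length n = 33. Base counts: G=8, C=9, A=7, T=9
G+C = 17, so %GC = 17/33 × 100 = 51.515%
Salt term: 16.6 × (-0.636) = -10.558
GC term: 0.41 × 51.515 = 21.121; length term: −675/33 = −20.455
Tm = 81.5 + (-10.558) + 21.121 − 20.455 = 71.608 → 71.6°C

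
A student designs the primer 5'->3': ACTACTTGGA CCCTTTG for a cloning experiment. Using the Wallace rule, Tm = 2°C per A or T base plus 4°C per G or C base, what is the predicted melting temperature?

Counting bases: G=3, A=3, T=6, C=5
So N_AT = 9 and N_GC = 8.
Tm = 4·8 + 2·9 = 32 + 18 = 50°C

50°C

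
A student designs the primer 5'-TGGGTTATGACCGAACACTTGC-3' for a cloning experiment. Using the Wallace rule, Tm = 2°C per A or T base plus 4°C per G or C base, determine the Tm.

Base counts: G=6, A=5, C=5, T=6
AT pairs contribute 11, GC pairs contribute 11.
Tm = 2(11) + 4(11) = 22 + 44 = 66°C

66°C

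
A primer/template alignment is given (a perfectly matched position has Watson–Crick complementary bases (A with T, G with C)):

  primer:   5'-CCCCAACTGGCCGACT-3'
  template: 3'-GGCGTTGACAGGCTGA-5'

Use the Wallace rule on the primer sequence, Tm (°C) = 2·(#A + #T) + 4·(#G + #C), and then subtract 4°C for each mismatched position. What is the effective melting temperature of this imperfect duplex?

Primer base counts: A=3, T=2, G=3, C=8 → A+T=5, G+C=11
Perfect-match Tm = 2(5) + 4(11) = 10 + 44 = 54°C
Mismatches (positions where the bases are not complementary): 2 (at positions 3, 10)
Effective Tm = 54 − 2×4 = 54 − 8 = 46°C

46°C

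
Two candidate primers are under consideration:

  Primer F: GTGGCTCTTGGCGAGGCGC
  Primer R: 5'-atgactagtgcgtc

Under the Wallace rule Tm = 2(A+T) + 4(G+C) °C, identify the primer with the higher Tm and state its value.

Primer F: A+T=5, G+C=14 → Tm = 2(5)+4(14) = 66°C
Primer R: A+T=7, G+C=7 → Tm = 2(7)+4(7) = 42°C
66°C vs 42°C → primer F is higher.

Primer F, 66°C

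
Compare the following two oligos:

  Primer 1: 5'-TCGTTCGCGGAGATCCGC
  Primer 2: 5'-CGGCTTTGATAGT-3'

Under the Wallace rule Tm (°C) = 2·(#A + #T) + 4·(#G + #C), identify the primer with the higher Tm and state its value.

Primer 1: A+T=6, G+C=12 → Tm = 2(6)+4(12) = 60°C
Primer 2: A+T=7, G+C=6 → Tm = 2(7)+4(6) = 38°C
60°C vs 38°C → primer 1 is higher.

Primer 1, 60°C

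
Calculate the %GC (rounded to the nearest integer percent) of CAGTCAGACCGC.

A=3, C=5, G=3, T=1
G+C = 3 + 5 = 8 out of 12 bases
%GC = 8/12 × 100 = 66.67% ≈ 67%

67%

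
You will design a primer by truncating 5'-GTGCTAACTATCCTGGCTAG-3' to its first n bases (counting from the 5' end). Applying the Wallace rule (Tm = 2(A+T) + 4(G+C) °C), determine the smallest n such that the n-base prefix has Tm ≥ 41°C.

First 14 bases: GTGCTAACTATCCT → Tm = 40°C (< 41°C)
First 15 bases: GTGCTAACTATCCTG → Tm = 44°C (≥ 41°C)
Each additional base adds 2°C (A/T) or 4°C (G/C), so Tm is non-decreasing in n; n = 15 is the first length to reach 41°C.

n = 15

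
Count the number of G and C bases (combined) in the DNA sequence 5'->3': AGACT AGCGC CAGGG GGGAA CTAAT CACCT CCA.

19

Base counts: A=10, G=9, T=4, C=10
G+C = 9 + 10 = 19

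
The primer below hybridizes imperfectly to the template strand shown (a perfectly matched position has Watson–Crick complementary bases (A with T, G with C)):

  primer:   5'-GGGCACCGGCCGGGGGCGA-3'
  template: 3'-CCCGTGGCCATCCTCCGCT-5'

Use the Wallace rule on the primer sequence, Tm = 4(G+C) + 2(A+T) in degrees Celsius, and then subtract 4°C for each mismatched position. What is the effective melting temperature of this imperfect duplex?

60°C

Primer base counts: A=2, T=0, G=11, C=6 → A+T=2, G+C=17
Perfect-match Tm = 2(2) + 4(17) = 4 + 68 = 72°C
Mismatches (positions where the bases are not complementary): 3 (at positions 10, 11, 14)
Effective Tm = 72 − 3×4 = 72 − 12 = 60°C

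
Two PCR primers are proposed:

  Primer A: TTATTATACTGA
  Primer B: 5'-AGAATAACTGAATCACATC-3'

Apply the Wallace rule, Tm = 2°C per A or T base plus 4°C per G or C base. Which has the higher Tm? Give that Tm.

Primer A: A+T=10, G+C=2 → Tm = 2(10)+4(2) = 28°C
Primer B: A+T=13, G+C=6 → Tm = 2(13)+4(6) = 50°C
28°C vs 50°C → primer B is higher.

Primer B, 50°C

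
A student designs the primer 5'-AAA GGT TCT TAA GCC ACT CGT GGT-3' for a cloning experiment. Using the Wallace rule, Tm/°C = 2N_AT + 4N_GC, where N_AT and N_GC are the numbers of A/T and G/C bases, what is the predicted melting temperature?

Scanning the sequence gives C=5, A=6, G=6, T=7.
A+T = 13, G+C = 11
Tm = 4·11 + 2·13 = 44 + 26 = 70°C

70°C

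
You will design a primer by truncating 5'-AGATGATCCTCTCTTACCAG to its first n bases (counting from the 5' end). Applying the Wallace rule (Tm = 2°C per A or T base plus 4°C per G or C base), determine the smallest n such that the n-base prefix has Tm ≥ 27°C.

n = 10

First 9 bases: AGATGATCC → Tm = 26°C (< 27°C)
First 10 bases: AGATGATCCT → Tm = 28°C (≥ 27°C)
Each additional base adds 2°C (A/T) or 4°C (G/C), so Tm is non-decreasing in n; n = 10 is the first length to reach 27°C.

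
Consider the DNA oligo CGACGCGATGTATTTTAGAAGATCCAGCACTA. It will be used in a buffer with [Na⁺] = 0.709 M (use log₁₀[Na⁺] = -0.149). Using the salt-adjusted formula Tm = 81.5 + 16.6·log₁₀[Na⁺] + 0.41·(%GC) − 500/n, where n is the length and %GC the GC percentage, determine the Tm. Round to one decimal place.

Length n = 32. Scanning the sequence gives T=8, G=7, C=7, A=10.
G+C = 14, so %GC = 14/32 × 100 = 43.75%
Salt term: 16.6 × (-0.149) = -2.473
GC term: 0.41 × 43.75 = 17.938; length term: −500/32 = −15.625
Tm = 81.5 + (-2.473) + 17.938 − 15.625 = 81.34 → 81.3°C

81.3°C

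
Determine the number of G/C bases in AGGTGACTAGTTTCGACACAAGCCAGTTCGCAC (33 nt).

17

Counting bases: C=9, T=7, G=8, A=9
Total G or C: 8 + 9 = 17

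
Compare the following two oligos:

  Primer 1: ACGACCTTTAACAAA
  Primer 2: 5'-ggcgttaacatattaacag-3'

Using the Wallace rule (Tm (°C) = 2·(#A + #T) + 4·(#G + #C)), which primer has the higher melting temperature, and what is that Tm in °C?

Primer 1: A+T=10, G+C=5 → Tm = 2(10)+4(5) = 40°C
Primer 2: A+T=12, G+C=7 → Tm = 2(12)+4(7) = 52°C
40°C vs 52°C → primer 2 is higher.

Primer 2, 52°C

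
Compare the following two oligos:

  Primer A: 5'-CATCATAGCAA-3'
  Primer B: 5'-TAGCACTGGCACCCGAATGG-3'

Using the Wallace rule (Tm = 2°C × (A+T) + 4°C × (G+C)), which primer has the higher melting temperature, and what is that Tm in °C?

Primer A: A+T=7, G+C=4 → Tm = 2(7)+4(4) = 30°C
Primer B: A+T=8, G+C=12 → Tm = 2(8)+4(12) = 64°C
30°C vs 64°C → primer B is higher.

Primer B, 64°C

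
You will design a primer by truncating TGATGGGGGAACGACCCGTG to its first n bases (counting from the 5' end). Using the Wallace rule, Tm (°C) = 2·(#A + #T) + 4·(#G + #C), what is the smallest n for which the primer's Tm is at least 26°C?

First 7 bases: TGATGGG → Tm = 22°C (< 26°C)
First 8 bases: TGATGGGG → Tm = 26°C (≥ 26°C)
Since every base adds ≥2°C, Tm only increases with n, so the threshold is first crossed at n = 8.

n = 8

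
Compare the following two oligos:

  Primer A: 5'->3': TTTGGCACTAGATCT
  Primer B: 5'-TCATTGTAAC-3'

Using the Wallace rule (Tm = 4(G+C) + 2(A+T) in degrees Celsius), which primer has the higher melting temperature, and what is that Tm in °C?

Primer A, 42°C

Primer A: A+T=9, G+C=6 → Tm = 2(9)+4(6) = 42°C
Primer B: A+T=7, G+C=3 → Tm = 2(7)+4(3) = 26°C
42°C vs 26°C → primer A is higher.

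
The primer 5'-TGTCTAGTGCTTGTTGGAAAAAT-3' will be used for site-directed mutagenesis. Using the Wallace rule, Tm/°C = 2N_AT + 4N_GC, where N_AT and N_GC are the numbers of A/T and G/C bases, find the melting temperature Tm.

Base counts: G=6, A=6, C=2, T=9
A+T = 15, G+C = 8
Tm = 4·8 + 2·15 = 32 + 30 = 62°C

62°C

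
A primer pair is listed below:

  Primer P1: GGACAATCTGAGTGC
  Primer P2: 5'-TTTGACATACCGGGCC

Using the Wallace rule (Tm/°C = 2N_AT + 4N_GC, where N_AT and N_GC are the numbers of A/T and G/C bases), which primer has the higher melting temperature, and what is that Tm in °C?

Primer P1: A+T=7, G+C=8 → Tm = 2(7)+4(8) = 46°C
Primer P2: A+T=7, G+C=9 → Tm = 2(7)+4(9) = 50°C
46°C vs 50°C → primer P2 is higher.

Primer P2, 50°C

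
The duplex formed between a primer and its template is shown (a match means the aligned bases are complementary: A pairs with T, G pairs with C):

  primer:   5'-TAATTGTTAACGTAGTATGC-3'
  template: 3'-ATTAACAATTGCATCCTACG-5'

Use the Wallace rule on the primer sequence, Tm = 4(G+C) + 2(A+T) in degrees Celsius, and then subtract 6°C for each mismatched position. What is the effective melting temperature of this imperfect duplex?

46°C

Primer base counts: A=6, T=8, G=4, C=2 → A+T=14, G+C=6
Perfect-match Tm = 2(14) + 4(6) = 28 + 24 = 52°C
Mismatches (positions where the bases are not complementary): 1 (at position 16)
Effective Tm = 52 − 1×6 = 52 − 6 = 46°C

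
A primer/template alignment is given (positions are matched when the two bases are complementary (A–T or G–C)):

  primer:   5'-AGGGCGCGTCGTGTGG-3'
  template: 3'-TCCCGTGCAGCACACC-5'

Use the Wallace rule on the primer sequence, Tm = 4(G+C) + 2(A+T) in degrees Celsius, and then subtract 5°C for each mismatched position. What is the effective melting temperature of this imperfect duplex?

51°C

Primer base counts: A=1, T=3, G=9, C=3 → A+T=4, G+C=12
Perfect-match Tm = 2(4) + 4(12) = 8 + 48 = 56°C
Mismatches (positions where the bases are not complementary): 1 (at position 6)
Effective Tm = 56 − 1×5 = 56 − 5 = 51°C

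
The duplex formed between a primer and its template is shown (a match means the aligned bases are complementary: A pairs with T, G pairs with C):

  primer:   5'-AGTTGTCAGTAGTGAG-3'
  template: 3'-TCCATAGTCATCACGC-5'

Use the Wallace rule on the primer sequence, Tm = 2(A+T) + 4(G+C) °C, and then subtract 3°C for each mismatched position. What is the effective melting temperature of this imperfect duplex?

Primer base counts: A=4, T=5, G=6, C=1 → A+T=9, G+C=7
Perfect-match Tm = 2(9) + 4(7) = 18 + 28 = 46°C
Mismatches (positions where the bases are not complementary): 3 (at positions 3, 5, 15)
Effective Tm = 46 − 3×3 = 46 − 9 = 37°C

37°C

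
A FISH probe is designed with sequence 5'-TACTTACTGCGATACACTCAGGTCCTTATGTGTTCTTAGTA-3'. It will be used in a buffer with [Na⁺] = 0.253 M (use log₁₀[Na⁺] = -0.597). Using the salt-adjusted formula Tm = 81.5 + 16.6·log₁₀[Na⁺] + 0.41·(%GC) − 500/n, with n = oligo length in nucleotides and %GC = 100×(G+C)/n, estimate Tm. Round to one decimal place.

75.4°C

Length n = 41. G=7, A=9, T=16, C=9
G+C = 16, so %GC = 16/41 × 100 = 39.024%
Salt term: 16.6 × (-0.597) = -9.91
GC term: 0.41 × 39.024 = 16; length term: −500/41 = −12.195
Tm = 81.5 + (-9.91) + 16 − 12.195 = 75.395 → 75.4°C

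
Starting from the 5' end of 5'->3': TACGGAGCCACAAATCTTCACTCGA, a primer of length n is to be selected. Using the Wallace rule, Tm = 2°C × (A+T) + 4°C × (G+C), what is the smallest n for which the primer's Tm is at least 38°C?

n = 12

First 11 bases: TACGGAGCCAC → Tm = 36°C (< 38°C)
First 12 bases: TACGGAGCCACA → Tm = 38°C (≥ 38°C)
Each additional base adds 2°C (A/T) or 4°C (G/C), so Tm is non-decreasing in n; n = 12 is the first length to reach 38°C.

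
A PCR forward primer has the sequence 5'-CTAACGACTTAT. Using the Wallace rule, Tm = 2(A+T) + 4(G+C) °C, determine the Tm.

Scanning the sequence gives T=4, C=3, A=4, G=1.
A+T = 8, G+C = 4
Tm = 2×8 + 4×4 = 32°C

32°C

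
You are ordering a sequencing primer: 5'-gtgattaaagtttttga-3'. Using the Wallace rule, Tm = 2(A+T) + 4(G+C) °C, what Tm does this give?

42°C

Base counts: G=4, A=5, T=8, C=0
So N_AT = 13 and N_GC = 4.
Tm = 4·4 + 2·13 = 16 + 26 = 42°C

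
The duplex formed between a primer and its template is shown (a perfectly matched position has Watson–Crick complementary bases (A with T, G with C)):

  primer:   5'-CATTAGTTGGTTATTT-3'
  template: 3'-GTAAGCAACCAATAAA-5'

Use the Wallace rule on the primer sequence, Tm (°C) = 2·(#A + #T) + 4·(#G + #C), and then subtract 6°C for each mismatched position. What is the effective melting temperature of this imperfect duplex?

34°C

Primer base counts: A=3, T=9, G=3, C=1 → A+T=12, G+C=4
Perfect-match Tm = 2(12) + 4(4) = 24 + 16 = 40°C
Mismatches (positions where the bases are not complementary): 1 (at position 5)
Effective Tm = 40 − 1×6 = 40 − 6 = 34°C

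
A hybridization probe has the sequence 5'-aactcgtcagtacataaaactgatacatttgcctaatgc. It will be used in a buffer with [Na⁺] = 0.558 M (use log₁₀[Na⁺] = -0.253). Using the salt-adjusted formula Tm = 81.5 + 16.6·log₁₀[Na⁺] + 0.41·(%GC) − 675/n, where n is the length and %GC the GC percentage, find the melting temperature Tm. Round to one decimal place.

74.7°C

Length n = 39. C=9, G=5, A=14, T=11
G+C = 14, so %GC = 14/39 × 100 = 35.897%
Salt term: 16.6 × (-0.253) = -4.2
GC term: 0.41 × 35.897 = 14.718; length term: −675/39 = −17.308
Tm = 81.5 + (-4.2) + 14.718 − 17.308 = 74.71 → 74.7°C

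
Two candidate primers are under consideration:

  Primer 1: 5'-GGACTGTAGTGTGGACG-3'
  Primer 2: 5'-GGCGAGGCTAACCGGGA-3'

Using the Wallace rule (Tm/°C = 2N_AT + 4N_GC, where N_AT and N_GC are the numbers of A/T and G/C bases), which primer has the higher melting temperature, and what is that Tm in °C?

Primer 2, 58°C

Primer 1: A+T=7, G+C=10 → Tm = 2(7)+4(10) = 54°C
Primer 2: A+T=5, G+C=12 → Tm = 2(5)+4(12) = 58°C
54°C vs 58°C → primer 2 is higher.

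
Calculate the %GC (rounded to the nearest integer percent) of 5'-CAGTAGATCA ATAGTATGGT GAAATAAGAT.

30%

Scanning the sequence gives G=7, T=8, A=13, C=2.
G+C = 7 + 2 = 9 out of 30 bases
%GC = 9/30 × 100 = 30% ≈ 30%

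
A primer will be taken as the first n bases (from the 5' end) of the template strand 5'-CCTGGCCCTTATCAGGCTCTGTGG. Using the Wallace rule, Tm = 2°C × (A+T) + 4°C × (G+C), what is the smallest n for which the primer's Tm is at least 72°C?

First 22 bases: CCTGGCCCTTATCAGGCTCTGT → Tm = 70°C (< 72°C)
First 23 bases: CCTGGCCCTTATCAGGCTCTGTG → Tm = 74°C (≥ 72°C)
Since every base adds ≥2°C, Tm only increases with n, so the threshold is first crossed at n = 23.

n = 23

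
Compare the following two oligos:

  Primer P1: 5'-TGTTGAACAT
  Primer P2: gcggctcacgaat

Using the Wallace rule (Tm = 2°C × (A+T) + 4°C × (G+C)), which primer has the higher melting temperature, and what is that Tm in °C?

Primer P1: A+T=7, G+C=3 → Tm = 2(7)+4(3) = 26°C
Primer P2: A+T=5, G+C=8 → Tm = 2(5)+4(8) = 42°C
26°C vs 42°C → primer P2 is higher.

Primer P2, 42°C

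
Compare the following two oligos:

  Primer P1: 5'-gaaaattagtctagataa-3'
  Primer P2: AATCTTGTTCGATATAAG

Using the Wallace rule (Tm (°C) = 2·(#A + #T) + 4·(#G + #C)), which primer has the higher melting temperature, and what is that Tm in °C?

Primer P2, 46°C

Primer P1: A+T=14, G+C=4 → Tm = 2(14)+4(4) = 44°C
Primer P2: A+T=13, G+C=5 → Tm = 2(13)+4(5) = 46°C
44°C vs 46°C → primer P2 is higher.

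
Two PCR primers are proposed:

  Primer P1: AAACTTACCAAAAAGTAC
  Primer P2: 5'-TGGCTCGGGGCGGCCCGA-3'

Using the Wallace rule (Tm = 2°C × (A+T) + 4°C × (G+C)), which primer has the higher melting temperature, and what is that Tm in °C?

Primer P2, 66°C

Primer P1: A+T=13, G+C=5 → Tm = 2(13)+4(5) = 46°C
Primer P2: A+T=3, G+C=15 → Tm = 2(3)+4(15) = 66°C
46°C vs 66°C → primer P2 is higher.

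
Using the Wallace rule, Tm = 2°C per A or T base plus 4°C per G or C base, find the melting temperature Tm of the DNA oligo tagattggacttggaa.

Counting bases: C=1, T=5, A=5, G=5
A+T = 10, G+C = 6
Tm = 2×10 + 4×6 = 44°C

44°C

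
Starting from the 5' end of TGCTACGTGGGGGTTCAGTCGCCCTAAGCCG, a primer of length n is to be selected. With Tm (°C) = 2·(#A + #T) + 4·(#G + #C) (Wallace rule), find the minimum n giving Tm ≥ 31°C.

First 9 bases: TGCTACGTG → Tm = 28°C (< 31°C)
First 10 bases: TGCTACGTGG → Tm = 32°C (≥ 31°C)
Since every base adds ≥2°C, Tm only increases with n, so the threshold is first crossed at n = 10.

n = 10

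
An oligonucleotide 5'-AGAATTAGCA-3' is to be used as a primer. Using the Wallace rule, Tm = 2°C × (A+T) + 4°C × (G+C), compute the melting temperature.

Scanning the sequence gives T=2, C=1, A=5, G=2.
So N_AT = 7 and N_GC = 3.
Tm = 2×7 + 4×3 = 26°C

26°C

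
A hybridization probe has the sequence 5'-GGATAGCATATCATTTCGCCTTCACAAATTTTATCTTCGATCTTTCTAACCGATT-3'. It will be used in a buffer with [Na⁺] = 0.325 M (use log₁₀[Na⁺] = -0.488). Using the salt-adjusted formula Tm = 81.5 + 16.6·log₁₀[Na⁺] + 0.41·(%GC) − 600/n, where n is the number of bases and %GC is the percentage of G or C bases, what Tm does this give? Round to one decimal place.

Length n = 55. Scanning the sequence gives C=13, T=22, G=6, A=14.
G+C = 19, so %GC = 19/55 × 100 = 34.545%
Salt term: 16.6 × (-0.488) = -8.101
GC term: 0.41 × 34.545 = 14.163; length term: −600/55 = −10.909
Tm = 81.5 + (-8.101) + 14.163 − 10.909 = 76.653 → 76.7°C

76.7°C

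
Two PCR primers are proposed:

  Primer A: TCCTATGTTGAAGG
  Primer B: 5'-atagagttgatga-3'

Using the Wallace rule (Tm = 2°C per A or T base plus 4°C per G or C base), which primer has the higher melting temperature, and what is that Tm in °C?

Primer A: A+T=8, G+C=6 → Tm = 2(8)+4(6) = 40°C
Primer B: A+T=9, G+C=4 → Tm = 2(9)+4(4) = 34°C
40°C vs 34°C → primer A is higher.

Primer A, 40°C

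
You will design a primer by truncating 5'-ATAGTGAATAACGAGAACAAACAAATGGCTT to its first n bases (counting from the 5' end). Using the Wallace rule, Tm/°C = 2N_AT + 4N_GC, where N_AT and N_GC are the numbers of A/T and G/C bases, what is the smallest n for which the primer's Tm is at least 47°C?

n = 18

First 17 bases: ATAGTGAATAACGAGAA → Tm = 44°C (< 47°C)
First 18 bases: ATAGTGAATAACGAGAAC → Tm = 48°C (≥ 47°C)
Since every base adds ≥2°C, Tm only increases with n, so the threshold is first crossed at n = 18.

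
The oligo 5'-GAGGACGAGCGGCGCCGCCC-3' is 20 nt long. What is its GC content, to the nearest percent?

85%

Counting bases: T=0, G=9, C=8, A=3
G+C = 9 + 8 = 17 out of 20 bases
%GC = 17/20 × 100 = 85% ≈ 85%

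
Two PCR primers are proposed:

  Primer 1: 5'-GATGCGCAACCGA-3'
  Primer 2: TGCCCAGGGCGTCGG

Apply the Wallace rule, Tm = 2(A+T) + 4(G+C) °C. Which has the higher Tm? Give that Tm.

Primer 1: A+T=5, G+C=8 → Tm = 2(5)+4(8) = 42°C
Primer 2: A+T=3, G+C=12 → Tm = 2(3)+4(12) = 54°C
42°C vs 54°C → primer 2 is higher.

Primer 2, 54°C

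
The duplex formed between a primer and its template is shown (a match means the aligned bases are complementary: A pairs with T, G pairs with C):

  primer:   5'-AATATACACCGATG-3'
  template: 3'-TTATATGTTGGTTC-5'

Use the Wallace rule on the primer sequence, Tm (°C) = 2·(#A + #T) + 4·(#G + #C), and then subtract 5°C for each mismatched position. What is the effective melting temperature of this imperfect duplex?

23°C

Primer base counts: A=6, T=3, G=2, C=3 → A+T=9, G+C=5
Perfect-match Tm = 2(9) + 4(5) = 18 + 20 = 38°C
Mismatches (positions where the bases are not complementary): 3 (at positions 9, 11, 13)
Effective Tm = 38 − 3×5 = 38 − 15 = 23°C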